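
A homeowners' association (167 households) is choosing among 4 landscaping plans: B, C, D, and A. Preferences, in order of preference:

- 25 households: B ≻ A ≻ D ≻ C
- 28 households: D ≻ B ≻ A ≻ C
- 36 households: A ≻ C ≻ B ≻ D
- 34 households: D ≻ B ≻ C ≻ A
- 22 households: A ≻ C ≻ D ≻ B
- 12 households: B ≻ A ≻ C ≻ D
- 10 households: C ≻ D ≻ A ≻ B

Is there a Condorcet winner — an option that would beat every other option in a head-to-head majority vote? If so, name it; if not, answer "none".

Checking pairwise contests:
D beats B 94–73.
B beats C 99–68.
A beats D 95–72.
B beats A 99–68.
Every option loses at least one head-to-head, so there is no Condorcet winner.

none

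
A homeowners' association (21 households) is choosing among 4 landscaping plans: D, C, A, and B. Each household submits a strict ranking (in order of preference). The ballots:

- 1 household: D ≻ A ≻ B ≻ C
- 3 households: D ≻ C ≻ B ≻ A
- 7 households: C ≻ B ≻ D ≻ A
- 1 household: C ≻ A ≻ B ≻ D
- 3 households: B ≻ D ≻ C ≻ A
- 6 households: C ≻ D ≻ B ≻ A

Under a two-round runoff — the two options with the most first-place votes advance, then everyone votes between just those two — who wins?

Round 1 first-place votes: D 4, C 14, A 0, B 3.
C and D advance.
Runoff: C is preferred to D by 14 voters; D by 7.
C wins the runoff.

C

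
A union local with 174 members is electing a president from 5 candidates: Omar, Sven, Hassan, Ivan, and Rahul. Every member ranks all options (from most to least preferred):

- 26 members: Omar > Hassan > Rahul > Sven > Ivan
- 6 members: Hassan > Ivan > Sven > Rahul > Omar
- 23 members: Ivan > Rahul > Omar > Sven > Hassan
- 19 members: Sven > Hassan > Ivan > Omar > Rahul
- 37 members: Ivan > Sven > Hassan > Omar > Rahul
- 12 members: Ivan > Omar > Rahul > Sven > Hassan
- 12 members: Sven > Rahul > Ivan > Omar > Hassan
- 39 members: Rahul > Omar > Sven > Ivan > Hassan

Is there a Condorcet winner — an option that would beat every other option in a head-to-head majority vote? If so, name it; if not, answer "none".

none

Checking pairwise contests:
Ivan beats Omar 109–65.
Omar beats Sven 100–74.
Omar beats Hassan 112–62.
Sven beats Ivan 96–78.
Omar beats Rahul 94–80.
Every option loses at least one head-to-head, so there is no Condorcet winner.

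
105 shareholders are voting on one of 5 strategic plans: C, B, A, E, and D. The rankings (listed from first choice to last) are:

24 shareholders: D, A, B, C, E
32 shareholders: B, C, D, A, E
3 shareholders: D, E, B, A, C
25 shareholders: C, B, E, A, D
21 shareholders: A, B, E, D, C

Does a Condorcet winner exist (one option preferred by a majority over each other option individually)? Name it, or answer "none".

B

B vs C: 80–25 for B.
B vs A: 60–45 for B.
B vs E: 102–3 for B.
B vs D: 78–27 for B.
B beats every other option head-to-head.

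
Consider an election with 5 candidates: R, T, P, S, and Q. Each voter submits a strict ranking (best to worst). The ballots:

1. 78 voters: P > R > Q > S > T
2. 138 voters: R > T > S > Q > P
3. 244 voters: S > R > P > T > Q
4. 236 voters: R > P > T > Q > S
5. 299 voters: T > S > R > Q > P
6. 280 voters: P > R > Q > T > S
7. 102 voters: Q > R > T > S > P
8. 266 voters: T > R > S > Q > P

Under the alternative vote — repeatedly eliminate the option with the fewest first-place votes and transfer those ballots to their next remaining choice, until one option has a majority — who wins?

Round 1: R 374, T 565, P 358, S 244, Q 102. Eliminate Q.
Round 2: R 476, T 565, P 358, S 244. Eliminate S.
Round 3: R 720, T 565, P 358. Eliminate P.
Round 4: R 1078, T 565. R has a majority.

R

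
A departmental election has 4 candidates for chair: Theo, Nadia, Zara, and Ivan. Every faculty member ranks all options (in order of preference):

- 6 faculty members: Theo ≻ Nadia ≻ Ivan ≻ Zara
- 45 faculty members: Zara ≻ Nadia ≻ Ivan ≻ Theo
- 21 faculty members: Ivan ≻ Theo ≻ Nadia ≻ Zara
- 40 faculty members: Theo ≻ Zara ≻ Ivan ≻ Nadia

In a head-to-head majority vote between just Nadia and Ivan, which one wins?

Voters preferring Nadia to Ivan: 51; preferring Ivan to Nadia: 61.
Ivan wins the head-to-head.

Ivan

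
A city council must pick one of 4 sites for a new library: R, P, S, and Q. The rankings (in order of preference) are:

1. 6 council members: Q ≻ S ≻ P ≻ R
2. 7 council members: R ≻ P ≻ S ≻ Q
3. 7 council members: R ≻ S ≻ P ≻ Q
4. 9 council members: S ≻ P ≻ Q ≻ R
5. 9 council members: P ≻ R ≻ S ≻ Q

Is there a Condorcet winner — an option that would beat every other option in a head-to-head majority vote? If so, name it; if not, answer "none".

Checking pairwise contests:
P beats R 24–14.
S beats P 22–16.
R beats S 23–15.
R beats Q 23–15.
Every option loses at least one head-to-head, so there is no Condorcet winner.

none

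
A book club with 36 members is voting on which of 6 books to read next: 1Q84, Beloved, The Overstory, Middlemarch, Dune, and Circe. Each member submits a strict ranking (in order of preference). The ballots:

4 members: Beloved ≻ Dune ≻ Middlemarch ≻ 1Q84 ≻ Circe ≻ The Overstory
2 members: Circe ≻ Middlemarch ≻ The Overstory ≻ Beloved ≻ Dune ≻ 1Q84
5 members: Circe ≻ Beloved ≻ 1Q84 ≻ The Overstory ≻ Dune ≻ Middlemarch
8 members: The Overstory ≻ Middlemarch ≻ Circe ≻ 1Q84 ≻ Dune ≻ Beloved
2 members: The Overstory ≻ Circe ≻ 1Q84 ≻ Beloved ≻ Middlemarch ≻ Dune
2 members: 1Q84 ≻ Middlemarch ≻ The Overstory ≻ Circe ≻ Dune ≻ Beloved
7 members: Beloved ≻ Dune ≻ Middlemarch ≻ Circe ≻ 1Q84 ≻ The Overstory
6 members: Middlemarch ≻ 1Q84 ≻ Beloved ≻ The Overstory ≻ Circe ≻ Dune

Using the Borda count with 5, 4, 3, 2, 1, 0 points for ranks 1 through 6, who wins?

Middlemarch

1Q84: 4·2 + 2·0 + 5·3 + 8·2 + 2·3 + 2·5 + 7·1 + 6·4 = 86
Beloved: 4·5 + 2·2 + 5·4 + 8·0 + 2·2 + 2·0 + 7·5 + 6·3 = 101
The Overstory: 4·0 + 2·3 + 5·2 + 8·5 + 2·5 + 2·3 + 7·0 + 6·2 = 84
Middlemarch: 4·3 + 2·4 + 5·0 + 8·4 + 2·1 + 2·4 + 7·3 + 6·5 = 113
Dune: 4·4 + 2·1 + 5·1 + 8·1 + 2·0 + 2·1 + 7·4 + 6·0 = 61
Circe: 4·1 + 2·5 + 5·5 + 8·3 + 2·4 + 2·2 + 7·2 + 6·1 = 95
Middlemarch has the highest Borda score (113).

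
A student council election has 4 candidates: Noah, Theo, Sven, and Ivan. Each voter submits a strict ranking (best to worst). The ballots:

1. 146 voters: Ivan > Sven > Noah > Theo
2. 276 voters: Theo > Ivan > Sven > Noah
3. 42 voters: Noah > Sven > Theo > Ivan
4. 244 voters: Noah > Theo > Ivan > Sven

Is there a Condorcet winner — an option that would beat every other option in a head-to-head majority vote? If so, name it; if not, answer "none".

none

Checking pairwise contests:
Sven beats Noah 422–286.
Noah beats Theo 432–276.
Theo beats Sven 520–188.
Theo beats Ivan 562–146.
Every option loses at least one head-to-head, so there is no Condorcet winner.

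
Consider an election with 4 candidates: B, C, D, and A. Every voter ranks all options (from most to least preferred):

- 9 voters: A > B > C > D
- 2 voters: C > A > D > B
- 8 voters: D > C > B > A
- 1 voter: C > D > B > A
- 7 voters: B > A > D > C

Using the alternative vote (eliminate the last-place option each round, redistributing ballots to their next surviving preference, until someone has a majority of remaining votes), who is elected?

A

Round 1: B 7, C 3, D 8, A 9. Eliminate C.
Round 2: B 7, D 9, A 11. Eliminate B.
Round 3: D 9, A 18. A has a majority.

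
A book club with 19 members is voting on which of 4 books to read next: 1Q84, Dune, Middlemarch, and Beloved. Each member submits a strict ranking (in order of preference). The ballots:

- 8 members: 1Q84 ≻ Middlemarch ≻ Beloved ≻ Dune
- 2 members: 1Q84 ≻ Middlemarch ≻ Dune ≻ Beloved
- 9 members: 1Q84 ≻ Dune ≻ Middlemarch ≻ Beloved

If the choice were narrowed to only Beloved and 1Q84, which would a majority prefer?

Voters preferring Beloved to 1Q84: 0; preferring 1Q84 to Beloved: 19.
1Q84 wins the head-to-head.

1Q84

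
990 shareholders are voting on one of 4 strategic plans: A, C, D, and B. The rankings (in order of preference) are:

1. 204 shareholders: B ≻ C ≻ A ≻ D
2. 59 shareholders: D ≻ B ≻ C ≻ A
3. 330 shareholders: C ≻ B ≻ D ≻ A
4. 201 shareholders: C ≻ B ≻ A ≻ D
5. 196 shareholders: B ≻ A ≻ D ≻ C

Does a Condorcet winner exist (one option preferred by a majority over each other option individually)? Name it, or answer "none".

C vs A: 794–196 for C.
C vs D: 735–255 for C.
C vs B: 531–459 for C.
C beats every other option head-to-head.

C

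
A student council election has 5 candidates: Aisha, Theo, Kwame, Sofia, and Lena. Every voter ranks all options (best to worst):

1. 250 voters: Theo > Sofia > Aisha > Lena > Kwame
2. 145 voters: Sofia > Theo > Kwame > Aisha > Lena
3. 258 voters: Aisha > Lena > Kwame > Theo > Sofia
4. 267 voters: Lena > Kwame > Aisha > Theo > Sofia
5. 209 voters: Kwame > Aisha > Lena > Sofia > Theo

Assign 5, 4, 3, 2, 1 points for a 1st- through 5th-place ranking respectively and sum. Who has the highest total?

Aisha

Aisha: 250·3 + 145·2 + 258·5 + 267·3 + 209·4 = 3967
Theo: 250·5 + 145·4 + 258·2 + 267·2 + 209·1 = 3089
Kwame: 250·1 + 145·3 + 258·3 + 267·4 + 209·5 = 3572
Sofia: 250·4 + 145·5 + 258·1 + 267·1 + 209·2 = 2668
Lena: 250·2 + 145·1 + 258·4 + 267·5 + 209·3 = 3639
Aisha has the highest Borda score (3967).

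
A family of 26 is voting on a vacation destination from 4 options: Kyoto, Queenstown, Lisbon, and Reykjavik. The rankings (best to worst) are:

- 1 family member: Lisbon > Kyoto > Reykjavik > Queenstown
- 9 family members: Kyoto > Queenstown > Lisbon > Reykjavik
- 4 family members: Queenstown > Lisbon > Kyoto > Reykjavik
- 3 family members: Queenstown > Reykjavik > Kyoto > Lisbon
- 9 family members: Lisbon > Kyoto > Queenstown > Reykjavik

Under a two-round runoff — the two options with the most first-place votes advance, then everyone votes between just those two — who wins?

Lisbon

Round 1 first-place votes: Kyoto 9, Queenstown 7, Lisbon 10, Reykjavik 0.
Lisbon and Kyoto advance.
Runoff: Lisbon is preferred to Kyoto by 14 voters; Kyoto by 12.
Lisbon wins the runoff.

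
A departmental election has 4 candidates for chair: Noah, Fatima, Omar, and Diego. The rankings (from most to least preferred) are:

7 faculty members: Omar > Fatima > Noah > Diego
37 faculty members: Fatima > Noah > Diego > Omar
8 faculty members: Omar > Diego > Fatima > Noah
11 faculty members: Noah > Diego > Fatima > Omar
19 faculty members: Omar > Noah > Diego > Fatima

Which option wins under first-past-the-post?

Fatima

First-place votes: Noah 11, Fatima 37, Omar 34, Diego 0.
Fatima has the most first-place votes.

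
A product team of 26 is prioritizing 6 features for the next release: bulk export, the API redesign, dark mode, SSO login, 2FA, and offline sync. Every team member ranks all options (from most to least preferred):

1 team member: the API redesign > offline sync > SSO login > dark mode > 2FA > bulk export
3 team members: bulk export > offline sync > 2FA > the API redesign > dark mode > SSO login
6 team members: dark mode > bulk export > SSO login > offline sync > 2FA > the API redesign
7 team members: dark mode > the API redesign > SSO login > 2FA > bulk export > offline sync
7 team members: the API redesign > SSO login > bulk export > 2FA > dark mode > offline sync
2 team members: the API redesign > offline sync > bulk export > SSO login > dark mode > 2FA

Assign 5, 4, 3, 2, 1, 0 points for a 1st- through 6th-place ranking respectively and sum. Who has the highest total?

bulk export: 1·0 + 3·5 + 6·4 + 7·1 + 7·3 + 2·3 = 73
the API redesign: 1·5 + 3·2 + 6·0 + 7·4 + 7·5 + 2·5 = 84
dark mode: 1·2 + 3·1 + 6·5 + 7·5 + 7·1 + 2·1 = 79
SSO login: 1·3 + 3·0 + 6·3 + 7·3 + 7·4 + 2·2 = 74
2FA: 1·1 + 3·3 + 6·1 + 7·2 + 7·2 + 2·0 = 44
offline sync: 1·4 + 3·4 + 6·2 + 7·0 + 7·0 + 2·4 = 36
the API redesign has the highest Borda score (84).

the API redesign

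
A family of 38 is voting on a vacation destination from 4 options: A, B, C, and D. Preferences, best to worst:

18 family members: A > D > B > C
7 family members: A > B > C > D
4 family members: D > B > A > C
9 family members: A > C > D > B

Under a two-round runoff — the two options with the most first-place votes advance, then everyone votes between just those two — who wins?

A

Round 1 first-place votes: A 34, B 0, C 0, D 4.
A and D advance.
Runoff: A is preferred to D by 34 voters; D by 4.
A wins the runoff.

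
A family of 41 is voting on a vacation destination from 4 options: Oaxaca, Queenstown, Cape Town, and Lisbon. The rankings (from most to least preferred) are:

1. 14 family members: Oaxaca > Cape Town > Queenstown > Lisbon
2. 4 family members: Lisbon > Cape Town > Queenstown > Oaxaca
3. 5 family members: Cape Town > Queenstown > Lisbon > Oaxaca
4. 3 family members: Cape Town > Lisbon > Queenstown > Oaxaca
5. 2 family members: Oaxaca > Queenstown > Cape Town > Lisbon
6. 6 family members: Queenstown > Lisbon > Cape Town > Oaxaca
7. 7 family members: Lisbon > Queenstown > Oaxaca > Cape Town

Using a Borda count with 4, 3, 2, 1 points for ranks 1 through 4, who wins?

Cape Town

Oaxaca: 14·4 + 4·1 + 5·1 + 3·1 + 2·4 + 6·1 + 7·2 = 96
Queenstown: 14·2 + 4·2 + 5·3 + 3·2 + 2·3 + 6·4 + 7·3 = 108
Cape Town: 14·3 + 4·3 + 5·4 + 3·4 + 2·2 + 6·2 + 7·1 = 109
Lisbon: 14·1 + 4·4 + 5·2 + 3·3 + 2·1 + 6·3 + 7·4 = 97
Cape Town has the highest Borda score (109).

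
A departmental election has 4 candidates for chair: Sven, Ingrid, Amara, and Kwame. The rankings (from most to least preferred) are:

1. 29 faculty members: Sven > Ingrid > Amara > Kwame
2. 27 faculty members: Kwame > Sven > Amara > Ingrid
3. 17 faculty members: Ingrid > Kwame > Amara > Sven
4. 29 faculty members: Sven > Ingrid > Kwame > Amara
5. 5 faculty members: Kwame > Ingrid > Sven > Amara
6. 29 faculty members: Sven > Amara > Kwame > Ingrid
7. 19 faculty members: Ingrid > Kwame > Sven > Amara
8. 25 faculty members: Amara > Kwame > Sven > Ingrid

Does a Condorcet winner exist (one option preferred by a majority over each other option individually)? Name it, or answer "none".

none

Checking pairwise contests:
Kwame beats Sven 93–87.
Sven beats Ingrid 139–41.
Sven beats Amara 138–42.
Ingrid beats Kwame 94–86.
Every option loses at least one head-to-head, so there is no Condorcet winner.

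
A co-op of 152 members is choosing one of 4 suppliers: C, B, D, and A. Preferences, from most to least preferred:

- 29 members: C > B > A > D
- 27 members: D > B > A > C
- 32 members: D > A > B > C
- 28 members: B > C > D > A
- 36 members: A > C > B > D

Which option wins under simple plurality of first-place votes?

D

First-place votes: C 29, B 28, D 59, A 36.
D has the most first-place votes.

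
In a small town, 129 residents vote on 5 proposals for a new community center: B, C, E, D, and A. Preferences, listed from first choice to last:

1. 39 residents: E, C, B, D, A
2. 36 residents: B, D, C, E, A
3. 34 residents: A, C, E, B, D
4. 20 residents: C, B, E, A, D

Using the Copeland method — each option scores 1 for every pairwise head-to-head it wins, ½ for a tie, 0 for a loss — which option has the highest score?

B: beats D and A; loses to C and E → score 2.
C: beats B, E, D, and A → score 4.
E: beats B, D, and A; loses to C → score 3.
D: beats A; loses to B, C, and E → score 1.
A: loses to B, C, E, and D → score 0.
C has the best pairwise record.

C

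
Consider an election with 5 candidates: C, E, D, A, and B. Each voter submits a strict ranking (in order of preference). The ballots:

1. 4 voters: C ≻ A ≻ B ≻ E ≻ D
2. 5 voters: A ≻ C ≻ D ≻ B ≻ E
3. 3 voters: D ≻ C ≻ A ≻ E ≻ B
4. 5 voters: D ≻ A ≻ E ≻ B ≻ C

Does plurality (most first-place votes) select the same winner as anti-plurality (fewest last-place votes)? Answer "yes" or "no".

no

Plurality — first-place votes: C 4, E 0, D 8, A 5, B 0. Winner: D.
Anti-plurality — last-place votes: C 5, E 5, D 4, A 0, B 3. Winner: A.
The two methods disagree.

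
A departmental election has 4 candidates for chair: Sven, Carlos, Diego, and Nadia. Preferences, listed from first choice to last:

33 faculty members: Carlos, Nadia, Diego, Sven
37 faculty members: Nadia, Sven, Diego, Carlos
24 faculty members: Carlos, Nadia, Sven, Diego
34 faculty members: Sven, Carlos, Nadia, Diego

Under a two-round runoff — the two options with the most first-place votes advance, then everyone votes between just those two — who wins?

Round 1 first-place votes: Sven 34, Carlos 57, Diego 0, Nadia 37.
Carlos and Nadia advance.
Runoff: Carlos is preferred to Nadia by 91 voters; Nadia by 37.
Carlos wins the runoff.

Carlos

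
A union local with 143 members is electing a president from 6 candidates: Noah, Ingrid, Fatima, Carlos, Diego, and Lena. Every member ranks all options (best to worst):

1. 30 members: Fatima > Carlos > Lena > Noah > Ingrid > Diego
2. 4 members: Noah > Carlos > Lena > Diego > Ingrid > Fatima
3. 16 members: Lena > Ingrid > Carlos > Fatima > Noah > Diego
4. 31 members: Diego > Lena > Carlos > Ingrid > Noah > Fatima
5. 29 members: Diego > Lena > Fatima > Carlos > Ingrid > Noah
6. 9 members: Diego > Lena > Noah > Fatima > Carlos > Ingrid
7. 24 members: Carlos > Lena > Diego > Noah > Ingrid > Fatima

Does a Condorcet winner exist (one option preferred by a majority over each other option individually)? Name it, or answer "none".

Lena

Lena vs Noah: 139–4 for Lena.
Lena vs Ingrid: 143–0 for Lena.
Lena vs Fatima: 113–30 for Lena.
Lena vs Carlos: 85–58 for Lena.
Lena vs Diego: 74–69 for Lena.
Lena beats every other option head-to-head.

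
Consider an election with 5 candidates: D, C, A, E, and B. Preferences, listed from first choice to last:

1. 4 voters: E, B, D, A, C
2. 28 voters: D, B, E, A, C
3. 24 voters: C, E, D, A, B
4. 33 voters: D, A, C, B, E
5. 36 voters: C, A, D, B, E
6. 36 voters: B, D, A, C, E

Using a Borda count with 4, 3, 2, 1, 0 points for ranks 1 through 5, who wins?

D: 4·2 + 28·4 + 24·2 + 33·4 + 36·2 + 36·3 = 480
C: 4·0 + 28·0 + 24·4 + 33·2 + 36·4 + 36·1 = 342
A: 4·1 + 28·1 + 24·1 + 33·3 + 36·3 + 36·2 = 335
E: 4·4 + 28·2 + 24·3 + 33·0 + 36·0 + 36·0 = 144
B: 4·3 + 28·3 + 24·0 + 33·1 + 36·1 + 36·4 = 309
D has the highest Borda score (480).

D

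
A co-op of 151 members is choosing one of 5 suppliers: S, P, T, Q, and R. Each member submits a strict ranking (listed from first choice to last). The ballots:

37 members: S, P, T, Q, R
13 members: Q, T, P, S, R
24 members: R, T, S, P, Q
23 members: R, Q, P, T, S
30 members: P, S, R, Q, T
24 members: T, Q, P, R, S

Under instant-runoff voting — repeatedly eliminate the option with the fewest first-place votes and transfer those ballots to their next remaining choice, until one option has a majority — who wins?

S

Round 1: S 37, P 30, T 24, Q 13, R 47. Eliminate Q.
Round 2: S 37, P 30, T 37, R 47. Eliminate P.
Round 3: S 67, T 37, R 47. Eliminate T.
Round 4: S 80, R 71. S has a majority.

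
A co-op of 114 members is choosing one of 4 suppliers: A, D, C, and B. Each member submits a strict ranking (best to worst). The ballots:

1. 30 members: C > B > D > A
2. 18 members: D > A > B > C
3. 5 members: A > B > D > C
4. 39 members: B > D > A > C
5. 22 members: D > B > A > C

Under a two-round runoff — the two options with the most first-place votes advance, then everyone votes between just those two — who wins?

B

Round 1 first-place votes: A 5, D 40, C 30, B 39.
D and B advance.
Runoff: D is preferred to B by 40 voters; B by 74.
B wins the runoff.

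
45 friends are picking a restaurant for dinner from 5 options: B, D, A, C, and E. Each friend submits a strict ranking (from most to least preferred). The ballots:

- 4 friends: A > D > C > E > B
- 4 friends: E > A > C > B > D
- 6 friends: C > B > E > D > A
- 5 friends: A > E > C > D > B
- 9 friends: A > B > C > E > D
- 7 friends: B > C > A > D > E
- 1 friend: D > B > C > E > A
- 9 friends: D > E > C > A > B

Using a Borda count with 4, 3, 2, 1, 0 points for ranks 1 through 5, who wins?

C

B: 4·0 + 4·1 + 6·3 + 5·0 + 9·3 + 7·4 + 1·3 + 9·0 = 80
D: 4·3 + 4·0 + 6·1 + 5·1 + 9·0 + 7·1 + 1·4 + 9·4 = 70
A: 4·4 + 4·3 + 6·0 + 5·4 + 9·4 + 7·2 + 1·0 + 9·1 = 107
C: 4·2 + 4·2 + 6·4 + 5·2 + 9·2 + 7·3 + 1·2 + 9·2 = 109
E: 4·1 + 4·4 + 6·2 + 5·3 + 9·1 + 7·0 + 1·1 + 9·3 = 84
C has the highest Borda score (109).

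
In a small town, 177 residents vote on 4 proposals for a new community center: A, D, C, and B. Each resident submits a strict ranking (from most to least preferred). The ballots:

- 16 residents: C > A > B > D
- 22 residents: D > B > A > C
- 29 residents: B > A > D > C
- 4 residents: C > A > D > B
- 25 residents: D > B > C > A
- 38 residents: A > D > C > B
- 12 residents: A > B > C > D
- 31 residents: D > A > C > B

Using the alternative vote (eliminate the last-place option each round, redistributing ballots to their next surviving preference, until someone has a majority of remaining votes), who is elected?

A

Round 1: A 50, D 78, C 20, B 29. Eliminate C.
Round 2: A 70, D 78, B 29. Eliminate B.
Round 3: A 99, D 78. A has a majority.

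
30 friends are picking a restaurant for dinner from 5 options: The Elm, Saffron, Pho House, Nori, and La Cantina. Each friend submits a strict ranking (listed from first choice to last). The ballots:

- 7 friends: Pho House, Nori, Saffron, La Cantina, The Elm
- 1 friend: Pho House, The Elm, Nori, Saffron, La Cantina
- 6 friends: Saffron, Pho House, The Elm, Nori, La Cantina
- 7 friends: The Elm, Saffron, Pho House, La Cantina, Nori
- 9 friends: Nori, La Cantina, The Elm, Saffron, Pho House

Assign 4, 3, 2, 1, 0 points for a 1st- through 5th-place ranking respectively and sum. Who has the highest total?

Saffron

The Elm: 7·0 + 1·3 + 6·2 + 7·4 + 9·2 = 61
Saffron: 7·2 + 1·1 + 6·4 + 7·3 + 9·1 = 69
Pho House: 7·4 + 1·4 + 6·3 + 7·2 + 9·0 = 64
Nori: 7·3 + 1·2 + 6·1 + 7·0 + 9·4 = 65
La Cantina: 7·1 + 1·0 + 6·0 + 7·1 + 9·3 = 41
Saffron has the highest Borda score (69).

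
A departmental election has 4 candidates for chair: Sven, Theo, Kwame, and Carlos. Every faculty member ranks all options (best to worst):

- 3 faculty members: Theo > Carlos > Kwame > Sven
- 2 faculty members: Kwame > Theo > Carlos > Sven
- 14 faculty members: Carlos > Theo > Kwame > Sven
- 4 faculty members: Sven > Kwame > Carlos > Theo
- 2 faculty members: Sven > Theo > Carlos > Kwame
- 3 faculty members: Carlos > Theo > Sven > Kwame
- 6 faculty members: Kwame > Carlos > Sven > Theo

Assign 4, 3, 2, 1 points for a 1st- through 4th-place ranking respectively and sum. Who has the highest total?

Sven: 3·1 + 2·1 + 14·1 + 4·4 + 2·4 + 3·2 + 6·2 = 61
Theo: 3·4 + 2·3 + 14·3 + 4·1 + 2·3 + 3·3 + 6·1 = 85
Kwame: 3·2 + 2·4 + 14·2 + 4·3 + 2·1 + 3·1 + 6·4 = 83
Carlos: 3·3 + 2·2 + 14·4 + 4·2 + 2·2 + 3·4 + 6·3 = 111
Carlos has the highest Borda score (111).

Carlos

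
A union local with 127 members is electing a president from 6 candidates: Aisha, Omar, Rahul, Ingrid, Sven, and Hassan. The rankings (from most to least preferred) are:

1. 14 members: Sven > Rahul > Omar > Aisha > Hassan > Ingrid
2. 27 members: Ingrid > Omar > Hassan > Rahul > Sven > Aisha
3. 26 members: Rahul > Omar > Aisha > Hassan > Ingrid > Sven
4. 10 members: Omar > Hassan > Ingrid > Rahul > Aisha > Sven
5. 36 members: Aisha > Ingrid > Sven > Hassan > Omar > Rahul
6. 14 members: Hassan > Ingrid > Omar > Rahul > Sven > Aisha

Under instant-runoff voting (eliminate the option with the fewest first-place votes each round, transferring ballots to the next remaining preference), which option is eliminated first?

Round 1: Aisha 36, Omar 10, Rahul 26, Ingrid 27, Sven 14, Hassan 14. Eliminate Omar.

Omar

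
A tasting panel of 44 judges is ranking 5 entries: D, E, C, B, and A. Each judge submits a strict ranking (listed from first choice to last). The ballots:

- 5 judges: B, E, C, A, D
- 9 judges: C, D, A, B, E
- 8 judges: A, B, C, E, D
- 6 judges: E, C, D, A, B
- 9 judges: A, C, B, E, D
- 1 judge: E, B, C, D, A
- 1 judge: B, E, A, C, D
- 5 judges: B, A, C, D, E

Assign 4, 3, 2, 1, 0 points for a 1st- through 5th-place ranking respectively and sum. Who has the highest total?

C

D: 5·0 + 9·3 + 8·0 + 6·2 + 9·0 + 1·1 + 1·0 + 5·1 = 45
E: 5·3 + 9·0 + 8·1 + 6·4 + 9·1 + 1·4 + 1·3 + 5·0 = 63
C: 5·2 + 9·4 + 8·2 + 6·3 + 9·3 + 1·2 + 1·1 + 5·2 = 120
B: 5·4 + 9·1 + 8·3 + 6·0 + 9·2 + 1·3 + 1·4 + 5·4 = 98
A: 5·1 + 9·2 + 8·4 + 6·1 + 9·4 + 1·0 + 1·2 + 5·3 = 114
C has the highest Borda score (120).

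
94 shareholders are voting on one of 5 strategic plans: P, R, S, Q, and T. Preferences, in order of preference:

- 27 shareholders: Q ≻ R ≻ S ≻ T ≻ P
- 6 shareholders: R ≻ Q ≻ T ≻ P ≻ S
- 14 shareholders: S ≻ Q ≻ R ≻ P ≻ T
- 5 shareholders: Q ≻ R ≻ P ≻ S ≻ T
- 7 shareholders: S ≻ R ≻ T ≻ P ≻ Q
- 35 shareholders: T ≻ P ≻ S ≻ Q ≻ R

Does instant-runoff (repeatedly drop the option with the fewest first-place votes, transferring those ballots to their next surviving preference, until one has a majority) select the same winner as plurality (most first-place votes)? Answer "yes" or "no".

Instant-runoff — R1 P 0, R 6, S 21, Q 32, T 35 (P out); R2 R 6, S 21, Q 32, T 35 (R out); R3 S 21, Q 38, T 35 (S out); R4 Q 52, T 42 (Q winner). Winner: Q.
Plurality — first-place votes: P 0, R 6, S 21, Q 32, T 35. Winner: T.
The two methods disagree.

no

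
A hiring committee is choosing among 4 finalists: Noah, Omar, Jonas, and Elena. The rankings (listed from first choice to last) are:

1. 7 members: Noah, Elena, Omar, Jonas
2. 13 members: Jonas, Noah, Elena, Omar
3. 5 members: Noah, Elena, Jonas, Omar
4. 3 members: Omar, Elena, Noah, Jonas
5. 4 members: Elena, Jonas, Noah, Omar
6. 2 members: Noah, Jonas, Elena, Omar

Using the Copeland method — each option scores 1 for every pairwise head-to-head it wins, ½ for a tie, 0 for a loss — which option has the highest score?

Noah: beats Omar and Elena; ties Jonas → score 2.5.
Omar: loses to Noah, Jonas, and Elena → score 0.
Jonas: beats Omar; ties Noah; loses to Elena → score 1.5.
Elena: beats Omar and Jonas; loses to Noah → score 2.
Noah has the best pairwise record.

Noah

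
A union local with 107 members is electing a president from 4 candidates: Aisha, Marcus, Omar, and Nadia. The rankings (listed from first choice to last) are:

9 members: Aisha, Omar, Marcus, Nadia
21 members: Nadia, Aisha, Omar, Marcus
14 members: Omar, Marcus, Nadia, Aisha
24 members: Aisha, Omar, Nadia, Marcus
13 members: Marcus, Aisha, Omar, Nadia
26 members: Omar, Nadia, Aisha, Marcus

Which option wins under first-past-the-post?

First-place votes: Aisha 33, Marcus 13, Omar 40, Nadia 21.
Omar has the most first-place votes.

Omar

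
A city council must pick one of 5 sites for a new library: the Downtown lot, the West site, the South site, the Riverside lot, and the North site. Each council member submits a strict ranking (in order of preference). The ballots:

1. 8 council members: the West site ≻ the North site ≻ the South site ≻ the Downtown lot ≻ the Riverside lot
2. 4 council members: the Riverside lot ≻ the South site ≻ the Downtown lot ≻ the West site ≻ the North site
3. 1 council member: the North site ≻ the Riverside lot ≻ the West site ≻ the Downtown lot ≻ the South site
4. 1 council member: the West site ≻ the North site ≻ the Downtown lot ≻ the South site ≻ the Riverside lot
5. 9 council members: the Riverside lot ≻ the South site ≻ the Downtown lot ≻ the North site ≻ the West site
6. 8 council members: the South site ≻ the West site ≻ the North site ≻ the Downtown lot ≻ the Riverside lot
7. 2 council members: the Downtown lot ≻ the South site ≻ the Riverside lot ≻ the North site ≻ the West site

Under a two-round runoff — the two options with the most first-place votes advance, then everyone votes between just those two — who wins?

the West site

Round 1 first-place votes: the Downtown lot 2, the West site 9, the South site 8, the Riverside lot 13, the North site 1.
the Riverside lot and the West site advance.
Runoff: the Riverside lot is preferred to the West site by 16 voters; the West site by 17.
the West site wins the runoff.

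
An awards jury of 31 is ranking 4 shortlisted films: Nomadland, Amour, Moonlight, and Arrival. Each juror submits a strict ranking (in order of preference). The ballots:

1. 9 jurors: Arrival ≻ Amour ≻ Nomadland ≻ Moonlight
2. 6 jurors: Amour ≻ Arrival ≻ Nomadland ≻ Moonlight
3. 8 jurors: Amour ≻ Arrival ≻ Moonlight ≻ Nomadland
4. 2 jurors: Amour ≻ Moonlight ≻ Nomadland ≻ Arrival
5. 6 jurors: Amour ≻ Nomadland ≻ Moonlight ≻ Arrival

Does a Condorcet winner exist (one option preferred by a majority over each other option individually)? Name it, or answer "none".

Amour

Amour vs Nomadland: 31–0 for Amour.
Amour vs Moonlight: 31–0 for Amour.
Amour vs Arrival: 22–9 for Amour.
Amour beats every other option head-to-head.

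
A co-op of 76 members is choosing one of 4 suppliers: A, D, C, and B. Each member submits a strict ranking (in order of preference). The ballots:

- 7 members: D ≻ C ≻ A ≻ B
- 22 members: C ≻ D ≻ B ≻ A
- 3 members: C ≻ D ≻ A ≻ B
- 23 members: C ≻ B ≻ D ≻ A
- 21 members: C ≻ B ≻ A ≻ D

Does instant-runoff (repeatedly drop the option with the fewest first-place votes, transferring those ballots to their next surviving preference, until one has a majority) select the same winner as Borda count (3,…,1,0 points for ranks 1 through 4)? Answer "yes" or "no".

Instant-runoff — R1 A 0, D 7, C 69, B 0 (C winner). Winner: C.
Borda — scores: A 31, D 94, C 221, B 110. Winner: C.
The two methods agree.

yes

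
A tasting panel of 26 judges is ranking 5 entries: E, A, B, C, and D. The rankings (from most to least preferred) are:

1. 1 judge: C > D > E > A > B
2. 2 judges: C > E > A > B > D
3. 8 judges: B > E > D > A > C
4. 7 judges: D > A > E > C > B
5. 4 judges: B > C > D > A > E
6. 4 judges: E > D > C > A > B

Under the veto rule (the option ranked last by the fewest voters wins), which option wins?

A

Last-place votes: E 4, A 0, B 12, C 8, D 2.
A is ranked last by the fewest voters, so A wins.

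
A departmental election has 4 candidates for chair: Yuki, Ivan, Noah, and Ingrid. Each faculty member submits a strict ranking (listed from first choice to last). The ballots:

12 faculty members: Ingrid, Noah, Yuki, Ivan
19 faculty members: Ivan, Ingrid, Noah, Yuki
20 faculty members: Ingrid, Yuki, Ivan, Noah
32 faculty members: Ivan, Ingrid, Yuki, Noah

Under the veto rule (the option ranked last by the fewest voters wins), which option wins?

Last-place votes: Yuki 19, Ivan 12, Noah 52, Ingrid 0.
Ingrid is ranked last by the fewest voters, so Ingrid wins.

Ingrid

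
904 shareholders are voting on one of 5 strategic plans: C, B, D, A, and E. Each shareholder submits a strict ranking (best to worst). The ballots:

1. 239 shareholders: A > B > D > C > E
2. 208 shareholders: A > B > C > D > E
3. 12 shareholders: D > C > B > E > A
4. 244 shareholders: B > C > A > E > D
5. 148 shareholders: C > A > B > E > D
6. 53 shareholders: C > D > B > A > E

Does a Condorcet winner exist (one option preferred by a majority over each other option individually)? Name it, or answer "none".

Checking pairwise contests:
B beats C 691–213.
A beats B 595–309.
C beats D 653–251.
C beats A 457–447.
C beats E 904–0.
Every option loses at least one head-to-head, so there is no Condorcet winner.

none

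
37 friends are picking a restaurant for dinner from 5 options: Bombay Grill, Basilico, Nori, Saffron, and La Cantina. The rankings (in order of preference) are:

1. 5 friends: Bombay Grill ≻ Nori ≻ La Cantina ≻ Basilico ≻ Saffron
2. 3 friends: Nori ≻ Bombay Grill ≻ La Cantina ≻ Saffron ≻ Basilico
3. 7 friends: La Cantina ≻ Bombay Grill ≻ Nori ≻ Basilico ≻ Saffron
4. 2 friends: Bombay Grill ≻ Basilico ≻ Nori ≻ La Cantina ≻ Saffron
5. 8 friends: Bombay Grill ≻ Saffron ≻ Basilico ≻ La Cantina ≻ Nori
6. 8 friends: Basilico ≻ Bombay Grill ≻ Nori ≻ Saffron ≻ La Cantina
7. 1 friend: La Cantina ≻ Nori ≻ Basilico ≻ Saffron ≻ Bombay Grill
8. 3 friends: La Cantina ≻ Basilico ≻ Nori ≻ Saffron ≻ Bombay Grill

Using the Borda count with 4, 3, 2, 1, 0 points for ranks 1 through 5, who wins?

Bombay Grill

Bombay Grill: 5·4 + 3·3 + 7·3 + 2·4 + 8·4 + 8·3 + 1·0 + 3·0 = 114
Basilico: 5·1 + 3·0 + 7·1 + 2·3 + 8·2 + 8·4 + 1·2 + 3·3 = 77
Nori: 5·3 + 3·4 + 7·2 + 2·2 + 8·0 + 8·2 + 1·3 + 3·2 = 70
Saffron: 5·0 + 3·1 + 7·0 + 2·0 + 8·3 + 8·1 + 1·1 + 3·1 = 39
La Cantina: 5·2 + 3·2 + 7·4 + 2·1 + 8·1 + 8·0 + 1·4 + 3·4 = 70
Bombay Grill has the highest Borda score (114).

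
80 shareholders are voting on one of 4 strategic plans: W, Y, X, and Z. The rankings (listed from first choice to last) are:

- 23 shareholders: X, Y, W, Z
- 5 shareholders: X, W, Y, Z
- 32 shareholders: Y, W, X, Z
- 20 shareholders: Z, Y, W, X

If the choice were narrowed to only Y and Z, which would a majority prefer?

Voters preferring Y to Z: 60; preferring Z to Y: 20.
Y wins the head-to-head.

Y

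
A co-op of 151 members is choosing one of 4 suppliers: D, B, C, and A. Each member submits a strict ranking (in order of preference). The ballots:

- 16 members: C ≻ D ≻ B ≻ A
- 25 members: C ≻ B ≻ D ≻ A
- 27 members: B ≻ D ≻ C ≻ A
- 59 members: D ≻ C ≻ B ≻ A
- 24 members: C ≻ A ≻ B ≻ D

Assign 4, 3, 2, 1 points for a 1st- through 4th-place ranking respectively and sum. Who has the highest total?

D: 16·3 + 25·2 + 27·3 + 59·4 + 24·1 = 439
B: 16·2 + 25·3 + 27·4 + 59·2 + 24·2 = 381
C: 16·4 + 25·4 + 27·2 + 59·3 + 24·4 = 491
A: 16·1 + 25·1 + 27·1 + 59·1 + 24·3 = 199
C has the highest Borda score (491).

C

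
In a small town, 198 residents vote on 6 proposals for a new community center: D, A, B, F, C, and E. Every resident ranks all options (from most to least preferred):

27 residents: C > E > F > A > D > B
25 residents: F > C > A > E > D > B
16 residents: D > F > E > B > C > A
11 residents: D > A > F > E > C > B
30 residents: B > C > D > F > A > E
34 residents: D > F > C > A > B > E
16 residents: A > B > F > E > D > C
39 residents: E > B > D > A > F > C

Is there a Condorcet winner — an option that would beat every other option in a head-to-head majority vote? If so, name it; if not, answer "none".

Checking pairwise contests:
E beats D 107–91.
D beats A 130–68.
D beats B 113–85.
D beats F 130–68.
D beats C 116–82.
A beats E 116–82.
Every option loses at least one head-to-head, so there is no Condorcet winner.

none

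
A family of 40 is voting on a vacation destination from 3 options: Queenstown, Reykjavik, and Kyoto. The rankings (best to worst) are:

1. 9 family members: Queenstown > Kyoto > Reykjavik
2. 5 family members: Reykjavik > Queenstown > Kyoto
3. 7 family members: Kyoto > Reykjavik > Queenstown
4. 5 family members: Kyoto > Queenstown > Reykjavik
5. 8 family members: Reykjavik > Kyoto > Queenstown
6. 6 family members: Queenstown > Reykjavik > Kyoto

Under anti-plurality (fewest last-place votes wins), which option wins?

Kyoto

Last-place votes: Queenstown 15, Reykjavik 14, Kyoto 11.
Kyoto is ranked last by the fewest voters, so Kyoto wins.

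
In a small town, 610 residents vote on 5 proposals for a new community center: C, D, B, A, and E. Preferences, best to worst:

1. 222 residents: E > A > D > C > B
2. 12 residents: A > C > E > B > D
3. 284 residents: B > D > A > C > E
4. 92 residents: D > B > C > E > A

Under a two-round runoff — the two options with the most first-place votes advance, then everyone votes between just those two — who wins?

B

Round 1 first-place votes: C 0, D 92, B 284, A 12, E 222.
B and E advance.
Runoff: B is preferred to E by 376 voters; E by 234.
B wins the runoff.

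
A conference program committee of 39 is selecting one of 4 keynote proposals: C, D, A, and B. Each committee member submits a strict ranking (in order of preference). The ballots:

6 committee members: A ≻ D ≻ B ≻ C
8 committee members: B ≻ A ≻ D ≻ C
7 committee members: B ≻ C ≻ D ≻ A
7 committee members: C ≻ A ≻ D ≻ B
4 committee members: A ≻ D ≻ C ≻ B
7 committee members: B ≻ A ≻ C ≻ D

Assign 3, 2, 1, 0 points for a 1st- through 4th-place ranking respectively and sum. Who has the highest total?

A

C: 6·0 + 8·0 + 7·2 + 7·3 + 4·1 + 7·1 = 46
D: 6·2 + 8·1 + 7·1 + 7·1 + 4·2 + 7·0 = 42
A: 6·3 + 8·2 + 7·0 + 7·2 + 4·3 + 7·2 = 74
B: 6·1 + 8·3 + 7·3 + 7·0 + 4·0 + 7·3 = 72
A has the highest Borda score (74).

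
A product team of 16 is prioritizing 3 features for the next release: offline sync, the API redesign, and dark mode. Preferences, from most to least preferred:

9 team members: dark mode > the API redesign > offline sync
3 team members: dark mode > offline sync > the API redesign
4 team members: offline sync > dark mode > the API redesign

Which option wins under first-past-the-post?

First-place votes: offline sync 4, the API redesign 0, dark mode 12.
dark mode has the most first-place votes.

dark mode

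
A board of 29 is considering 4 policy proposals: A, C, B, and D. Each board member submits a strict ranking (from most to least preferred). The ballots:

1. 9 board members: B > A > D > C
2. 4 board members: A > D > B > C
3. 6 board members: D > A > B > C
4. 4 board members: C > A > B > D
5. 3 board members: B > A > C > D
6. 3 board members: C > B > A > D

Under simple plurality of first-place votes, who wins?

B

First-place votes: A 4, C 7, B 12, D 6.
B has the most first-place votes.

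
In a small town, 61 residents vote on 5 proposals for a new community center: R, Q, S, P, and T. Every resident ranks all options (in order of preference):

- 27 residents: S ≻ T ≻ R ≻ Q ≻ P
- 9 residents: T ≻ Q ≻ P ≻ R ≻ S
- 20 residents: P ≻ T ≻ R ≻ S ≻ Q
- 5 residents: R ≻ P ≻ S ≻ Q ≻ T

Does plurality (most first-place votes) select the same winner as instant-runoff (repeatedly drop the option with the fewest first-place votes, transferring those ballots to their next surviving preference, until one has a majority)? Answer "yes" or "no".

Plurality — first-place votes: R 5, Q 0, S 27, P 20, T 9. Winner: S.
Instant-runoff — R1 R 5, Q 0, S 27, P 20, T 9 (Q out); R2 R 5, S 27, P 20, T 9 (R out); R3 S 27, P 25, T 9 (T out); R4 S 27, P 34 (P winner). Winner: P.
The two methods disagree.

no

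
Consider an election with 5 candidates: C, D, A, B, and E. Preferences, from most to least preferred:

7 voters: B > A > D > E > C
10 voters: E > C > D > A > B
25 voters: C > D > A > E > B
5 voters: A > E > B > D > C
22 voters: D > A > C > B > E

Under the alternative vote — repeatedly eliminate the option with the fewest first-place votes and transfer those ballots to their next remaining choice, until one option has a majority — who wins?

C

Round 1: C 25, D 22, A 5, B 7, E 10. Eliminate A.
Round 2: C 25, D 22, B 7, E 15. Eliminate B.
Round 3: C 25, D 29, E 15. Eliminate E.
Round 4: C 35, D 34. C has a majority.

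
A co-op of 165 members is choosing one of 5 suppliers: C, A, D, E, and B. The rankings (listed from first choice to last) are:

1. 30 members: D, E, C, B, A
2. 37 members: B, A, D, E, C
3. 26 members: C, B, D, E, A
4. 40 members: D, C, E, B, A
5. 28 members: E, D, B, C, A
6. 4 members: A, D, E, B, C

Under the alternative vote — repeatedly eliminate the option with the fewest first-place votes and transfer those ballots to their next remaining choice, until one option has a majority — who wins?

D

Round 1: C 26, A 4, D 70, E 28, B 37. Eliminate A.
Round 2: C 26, D 74, E 28, B 37. Eliminate C.
Round 3: D 74, E 28, B 63. Eliminate E.
Round 4: D 102, B 63. D has a majority.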